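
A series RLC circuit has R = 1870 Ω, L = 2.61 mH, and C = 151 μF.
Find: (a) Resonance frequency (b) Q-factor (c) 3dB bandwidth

Step 1 — Resonance: ω₀ = 1/√(LC) = 1/√(0.00261·0.000151) = 1593 rad/s.
Step 2 — f₀ = ω₀/(2π) = 253.5 Hz.
Step 3 — Series Q: Q = ω₀L/R = 1593·0.00261/1870 = 0.002223.
Step 4 — Bandwidth: Δω = ω₀/Q = 7.165e+05 rad/s; BW = Δω/(2π) = 1.14e+05 Hz.

(a) f₀ = 253.5 Hz  (b) Q = 0.002223  (c) BW = 1.14e+05 Hz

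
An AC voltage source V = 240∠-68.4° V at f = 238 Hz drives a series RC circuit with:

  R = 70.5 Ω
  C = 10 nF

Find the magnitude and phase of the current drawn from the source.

Step 1 — Angular frequency: ω = 2π·f = 2π·238 = 1495 rad/s.
Step 2 — Component impedances:
  R: Z = R = 70.5 Ω
  C: Z = 1/(jωC) = -j/(ω·C) = 0 - j6.687e+04 Ω
Step 3 — Series combination: Z_total = R + C = 70.5 - j6.687e+04 Ω = 6.687e+04∠-89.9° Ω.
Step 4 — Source phasor: V = 240∠-68.4° V = 88.35 - j223.1 V.
Step 5 — Ohm's law: I = V / Z_total = (88.35 - j223.1) / (70.5 - j6.687e+04) = 0.003338 + j0.001318 A.
Step 6 — Convert to polar: |I| = 0.003589 A, ∠I = 21.5°.

I = 0.003589∠21.5° A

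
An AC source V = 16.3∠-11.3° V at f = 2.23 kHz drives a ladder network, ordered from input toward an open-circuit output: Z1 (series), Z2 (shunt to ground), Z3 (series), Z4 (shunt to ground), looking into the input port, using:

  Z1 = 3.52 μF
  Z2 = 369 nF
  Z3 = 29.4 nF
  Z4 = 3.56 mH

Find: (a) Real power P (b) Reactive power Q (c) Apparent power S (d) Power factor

Step 1 — Angular frequency: ω = 2π·f = 2π·2230 = 1.401e+04 rad/s.
Step 2 — Component impedances:
  Z1: Z = 1/(jωC) = -j/(ω·C) = 0 - j20.28 Ω
  Z2: Z = 1/(jωC) = -j/(ω·C) = 0 - j193.4 Ω
  Z3: Z = 1/(jωC) = -j/(ω·C) = 0 - j2428 Ω
  Z4: Z = jωL = j·1.401e+04·0.00356 = 0 + j49.88 Ω
Step 3 — Ladder network (open output): work backward from the far end, alternating series and parallel combinations. Z_in = 0 - j199.1 Ω = 199.1∠-90.0° Ω.
Step 4 — Source phasor: V = 16.3∠-11.3° V = 15.98 - j3.194 V.
Step 5 — Current: I = V / Z = 0.01604 + j0.08027 A = 0.08185∠78.7° A.
Step 6 — Complex power: S = V·I* = 0 - j1.334 VA.
Step 7 — Real power: P = Re(S) = 0 W.
Step 8 — Reactive power: Q = Im(S) = -1.334 VAR.
Step 9 — Apparent power: |S| = 1.334 VA.
Step 10 — Power factor: PF = P/|S| = 0 (leading).

(a) P = 0 W  (b) Q = -1.334 VAR  (c) S = 1.334 VA  (d) PF = 0 (leading)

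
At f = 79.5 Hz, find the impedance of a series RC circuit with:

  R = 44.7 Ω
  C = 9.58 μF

Step 1 — Angular frequency: ω = 2π·f = 2π·79.5 = 499.5 rad/s.
Step 2 — Component impedances:
  R: Z = R = 44.7 Ω
  C: Z = 1/(jωC) = -j/(ω·C) = 0 - j209 Ω
Step 3 — Series combination: Z_total = R + C = 44.7 - j209 Ω = 213.7∠-77.9° Ω.

Z = 44.7 - j209 Ω = 213.7∠-77.9° Ω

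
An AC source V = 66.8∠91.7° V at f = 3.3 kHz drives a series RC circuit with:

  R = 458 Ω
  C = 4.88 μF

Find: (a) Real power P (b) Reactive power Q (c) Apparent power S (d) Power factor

Step 1 — Angular frequency: ω = 2π·f = 2π·3300 = 2.073e+04 rad/s.
Step 2 — Component impedances:
  R: Z = R = 458 Ω
  C: Z = 1/(jωC) = -j/(ω·C) = 0 - j9.883 Ω
Step 3 — Series combination: Z_total = R + C = 458 - j9.883 Ω = 458.1∠-1.2° Ω.
Step 4 — Source phasor: V = 66.8∠91.7° V = -1.982 + j66.77 V.
Step 5 — Current: I = V / Z = -0.007469 + j0.1456 A = 0.1458∠92.9° A.
Step 6 — Complex power: S = V·I* = 9.738 - j0.2101 VA.
Step 7 — Real power: P = Re(S) = 9.738 W.
Step 8 — Reactive power: Q = Im(S) = -0.2101 VAR.
Step 9 — Apparent power: |S| = 9.741 VA.
Step 10 — Power factor: PF = P/|S| = 0.9998 (leading).

(a) P = 9.738 W  (b) Q = -0.2101 VAR  (c) S = 9.741 VA  (d) PF = 0.9998 (leading)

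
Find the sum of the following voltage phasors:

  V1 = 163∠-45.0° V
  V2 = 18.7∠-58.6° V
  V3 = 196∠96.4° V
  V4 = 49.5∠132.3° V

Step 1 — Convert each phasor to rectangular form:
  V1 = 163·(cos(-45.0°) + j·sin(-45.0°)) = 115.3 - j115.3 V
  V2 = 18.7·(cos(-58.6°) + j·sin(-58.6°)) = 9.743 - j15.96 V
  V3 = 196·(cos(96.4°) + j·sin(96.4°)) = -21.85 + j194.8 V
  V4 = 49.5·(cos(132.3°) + j·sin(132.3°)) = -33.31 + j36.61 V
Step 2 — Sum components: V_total = 69.84 + j100.2 V.
Step 3 — Convert to polar: |V_total| = 122.1 V, ∠V_total = 55.1°.

V_total = 122.1∠55.1° V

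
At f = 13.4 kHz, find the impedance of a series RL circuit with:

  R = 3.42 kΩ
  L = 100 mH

Step 1 — Angular frequency: ω = 2π·f = 2π·1.34e+04 = 8.419e+04 rad/s.
Step 2 — Component impedances:
  R: Z = R = 3420 Ω
  L: Z = jωL = j·8.419e+04·0.1 = 0 + j8419 Ω
Step 3 — Series combination: Z_total = R + L = 3420 + j8419 Ω = 9088∠67.9° Ω.

Z = 3420 + j8419 Ω = 9088∠67.9° Ω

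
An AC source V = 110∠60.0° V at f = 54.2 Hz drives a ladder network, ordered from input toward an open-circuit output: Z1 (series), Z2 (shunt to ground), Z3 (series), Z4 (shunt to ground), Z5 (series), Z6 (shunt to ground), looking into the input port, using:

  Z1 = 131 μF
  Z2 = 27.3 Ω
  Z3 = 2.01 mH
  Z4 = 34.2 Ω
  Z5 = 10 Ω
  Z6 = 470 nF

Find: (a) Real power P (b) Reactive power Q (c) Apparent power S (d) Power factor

Step 1 — Angular frequency: ω = 2π·f = 2π·54.2 = 340.5 rad/s.
Step 2 — Component impedances:
  Z1: Z = 1/(jωC) = -j/(ω·C) = 0 - j22.42 Ω
  Z2: Z = R = 27.3 Ω
  Z3: Z = jωL = j·340.5·0.00201 = 0 + j0.6845 Ω
  Z4: Z = R = 34.2 Ω
  Z5: Z = R = 10 Ω
  Z6: Z = 1/(jωC) = -j/(ω·C) = 0 - j6248 Ω
Step 3 — Ladder network (open output): work backward from the far end, alternating series and parallel combinations. Z_in = 15.18 - j22.32 Ω = 26.99∠-55.8° Ω.
Step 4 — Source phasor: V = 110∠60.0° V = 55 + j95.26 V.
Step 5 — Current: I = V / Z = -1.772 + j3.67 A = 4.075∠115.8° A.
Step 6 — Complex power: S = V·I* = 252.1 - j370.6 VA.
Step 7 — Real power: P = Re(S) = 252.1 W.
Step 8 — Reactive power: Q = Im(S) = -370.6 VAR.
Step 9 — Apparent power: |S| = 448.3 VA.
Step 10 — Power factor: PF = P/|S| = 0.5625 (leading).

(a) P = 252.1 W  (b) Q = -370.6 VAR  (c) S = 448.3 VA  (d) PF = 0.5625 (leading)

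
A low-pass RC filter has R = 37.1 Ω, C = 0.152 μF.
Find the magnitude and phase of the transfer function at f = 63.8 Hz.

Step 1 — Angular frequency: ω = 2π·63.8 = 400.9 rad/s.
Step 2 — Transfer function: H(jω) = 1/(1 + jωRC).
Step 3 — Denominator: 1 + jωRC = 1 + j·400.9·37.1·1.52e-07 = 1 + j0.002261.
Step 4 — H = 1 - j0.002261.
Step 5 — Magnitude: |H| = 1 (-0.0 dB); phase: φ = -0.1°.

|H| = 1 (-0.0 dB), φ = -0.1°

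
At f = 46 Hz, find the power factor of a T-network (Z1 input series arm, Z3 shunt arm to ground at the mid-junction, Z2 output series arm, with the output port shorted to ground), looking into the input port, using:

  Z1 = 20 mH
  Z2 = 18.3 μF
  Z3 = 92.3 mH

Step 1 — Angular frequency: ω = 2π·f = 2π·46 = 289 rad/s.
Step 2 — Component impedances:
  Z1: Z = jωL = j·289·0.02 = 0 + j5.781 Ω
  Z2: Z = 1/(jωC) = -j/(ω·C) = 0 - j189.1 Ω
  Z3: Z = jωL = j·289·0.0923 = 0 + j26.68 Ω
Step 3 — With the output port shorted to ground, the output series arm Z2 runs from the junction to ground; the shunt arm Z3 also runs from the junction to ground. They appear in parallel: Z3 || Z2 = 0 + j31.06 Ω.
Step 4 — Series with input arm Z1: Z_in = Z1 + (Z3 || Z2) = 0 + j36.84 Ω = 36.84∠90.0° Ω.
Step 5 — Power factor: PF = cos(φ) = Re(Z)/|Z| = 0/36.84 = 0.
Step 6 — Type: Im(Z) = 36.84 ⇒ lagging (phase φ = 90.0°).

PF = 0 (lagging, φ = 90.0°)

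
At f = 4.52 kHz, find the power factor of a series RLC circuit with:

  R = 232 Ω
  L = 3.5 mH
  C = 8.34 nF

Step 1 — Angular frequency: ω = 2π·f = 2π·4520 = 2.84e+04 rad/s.
Step 2 — Component impedances:
  R: Z = R = 232 Ω
  L: Z = jωL = j·2.84e+04·0.0035 = 0 + j99.4 Ω
  C: Z = 1/(jωC) = -j/(ω·C) = 0 - j4222 Ω
Step 3 — Series combination: Z_total = R + L + C = 232 - j4123 Ω = 4129∠-86.8° Ω.
Step 4 — Power factor: PF = cos(φ) = Re(Z)/|Z| = 232/4129 = 0.05619.
Step 5 — Type: Im(Z) = -4123 ⇒ leading (phase φ = -86.8°).

PF = 0.05619 (leading, φ = -86.8°)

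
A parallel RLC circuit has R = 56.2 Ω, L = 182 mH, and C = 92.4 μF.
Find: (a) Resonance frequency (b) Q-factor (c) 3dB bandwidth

Step 1 — Resonance: ω₀ = 1/√(LC) = 1/√(0.182·9.24e-05) = 243.9 rad/s.
Step 2 — f₀ = ω₀/(2π) = 38.81 Hz.
Step 3 — Parallel Q: Q = R/(ω₀L) = 56.2/(243.9·0.182) = 1.266.
Step 4 — Bandwidth: Δω = ω₀/Q = 192.6 rad/s; BW = Δω/(2π) = 30.65 Hz.

(a) f₀ = 38.81 Hz  (b) Q = 1.266  (c) BW = 30.65 Hz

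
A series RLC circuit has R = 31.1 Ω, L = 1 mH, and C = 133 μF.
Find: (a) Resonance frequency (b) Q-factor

Step 1 — Resonance condition Im(Z)=0 gives ω₀ = 1/√(LC).
Step 2 — ω₀ = 1/√(0.001·0.000133) = 2742 rad/s.
Step 3 — f₀ = ω₀/(2π) = 436.4 Hz.
Step 4 — Series Q: Q = ω₀L/R = 2742·0.001/31.1 = 0.08817.

(a) f₀ = 436.4 Hz  (b) Q = 0.08817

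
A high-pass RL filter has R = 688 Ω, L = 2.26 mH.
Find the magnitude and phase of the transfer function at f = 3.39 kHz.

Step 1 — Angular frequency: ω = 2π·3390 = 2.13e+04 rad/s.
Step 2 — Transfer function: H(jω) = jωL/(R + jωL).
Step 3 — Numerator jωL = j·48.14; denominator R + jωL = 688 + j48.14.
Step 4 — H = 0.004872 + j0.06963.
Step 5 — Magnitude: |H| = 0.0698 (-23.1 dB); phase: φ = 86.0°.

|H| = 0.0698 (-23.1 dB), φ = 86.0°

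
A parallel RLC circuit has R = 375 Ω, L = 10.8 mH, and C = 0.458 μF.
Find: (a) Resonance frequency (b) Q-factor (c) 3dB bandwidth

Step 1 — Resonance: ω₀ = 1/√(LC) = 1/√(0.0108·4.58e-07) = 1.422e+04 rad/s.
Step 2 — f₀ = ω₀/(2π) = 2263 Hz.
Step 3 — Parallel Q: Q = R/(ω₀L) = 375/(1.422e+04·0.0108) = 2.442.
Step 4 — Bandwidth: Δω = ω₀/Q = 5822 rad/s; BW = Δω/(2π) = 926.7 Hz.

(a) f₀ = 2263 Hz  (b) Q = 2.442  (c) BW = 926.7 Hz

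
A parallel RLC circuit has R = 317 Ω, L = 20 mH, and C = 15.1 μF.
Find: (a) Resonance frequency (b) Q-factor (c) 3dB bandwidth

Step 1 — Resonance: ω₀ = 1/√(LC) = 1/√(0.02·1.51e-05) = 1820 rad/s.
Step 2 — f₀ = ω₀/(2π) = 289.6 Hz.
Step 3 — Parallel Q: Q = R/(ω₀L) = 317/(1820·0.02) = 8.71.
Step 4 — Bandwidth: Δω = ω₀/Q = 208.9 rad/s; BW = Δω/(2π) = 33.25 Hz.

(a) f₀ = 289.6 Hz  (b) Q = 8.71  (c) BW = 33.25 Hz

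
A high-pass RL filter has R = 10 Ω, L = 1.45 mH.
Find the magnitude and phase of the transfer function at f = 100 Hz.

Step 1 — Angular frequency: ω = 2π·100 = 628.3 rad/s.
Step 2 — Transfer function: H(jω) = jωL/(R + jωL).
Step 3 — Numerator jωL = j·0.9111; denominator R + jωL = 10 + j0.9111.
Step 4 — H = 0.008232 + j0.09036.
Step 5 — Magnitude: |H| = 0.09073 (-20.8 dB); phase: φ = 84.8°.

|H| = 0.09073 (-20.8 dB), φ = 84.8°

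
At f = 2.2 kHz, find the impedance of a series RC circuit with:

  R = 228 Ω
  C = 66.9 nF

Step 1 — Angular frequency: ω = 2π·f = 2π·2200 = 1.382e+04 rad/s.
Step 2 — Component impedances:
  R: Z = R = 228 Ω
  C: Z = 1/(jωC) = -j/(ω·C) = 0 - j1081 Ω
Step 3 — Series combination: Z_total = R + C = 228 - j1081 Ω = 1105∠-78.1° Ω.

Z = 228 - j1081 Ω = 1105∠-78.1° Ω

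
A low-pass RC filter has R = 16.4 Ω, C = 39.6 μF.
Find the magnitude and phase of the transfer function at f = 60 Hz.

Step 1 — Angular frequency: ω = 2π·60 = 377 rad/s.
Step 2 — Transfer function: H(jω) = 1/(1 + jωRC).
Step 3 — Denominator: 1 + jωRC = 1 + j·377·16.4·3.96e-05 = 1 + j0.2448.
Step 4 — H = 0.9434 - j0.231.
Step 5 — Magnitude: |H| = 0.9713 (-0.3 dB); phase: φ = -13.8°.

|H| = 0.9713 (-0.3 dB), φ = -13.8°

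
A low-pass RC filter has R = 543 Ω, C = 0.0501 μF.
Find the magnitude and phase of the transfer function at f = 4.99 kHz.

Step 1 — Angular frequency: ω = 2π·4990 = 3.135e+04 rad/s.
Step 2 — Transfer function: H(jω) = 1/(1 + jωRC).
Step 3 — Denominator: 1 + jωRC = 1 + j·3.135e+04·543·5.01e-08 = 1 + j0.8529.
Step 4 — H = 0.5789 - j0.4937.
Step 5 — Magnitude: |H| = 0.7608 (-2.4 dB); phase: φ = -40.5°.

|H| = 0.7608 (-2.4 dB), φ = -40.5°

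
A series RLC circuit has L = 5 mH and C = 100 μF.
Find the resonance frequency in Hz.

Step 1 — Resonance condition Im(Z)=0 gives ω₀ = 1/√(LC).
Step 2 — ω₀ = 1/√(0.005·0.0001) = 1414 rad/s.
Step 3 — f₀ = ω₀/(2π) = 225.1 Hz.

f₀ = 225.1 Hz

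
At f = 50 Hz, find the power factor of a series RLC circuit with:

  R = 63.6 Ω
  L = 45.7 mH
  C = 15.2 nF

Step 1 — Angular frequency: ω = 2π·f = 2π·50 = 314.2 rad/s.
Step 2 — Component impedances:
  R: Z = R = 63.6 Ω
  L: Z = jωL = j·314.2·0.0457 = 0 + j14.36 Ω
  C: Z = 1/(jωC) = -j/(ω·C) = 0 - j2.094e+05 Ω
Step 3 — Series combination: Z_total = R + L + C = 63.6 - j2.094e+05 Ω = 2.094e+05∠-90.0° Ω.
Step 4 — Power factor: PF = cos(φ) = Re(Z)/|Z| = 63.6/2.094e+05 = 0.0003037.
Step 5 — Type: Im(Z) = -2.094e+05 ⇒ leading (phase φ = -90.0°).

PF = 0.0003037 (leading, φ = -90.0°)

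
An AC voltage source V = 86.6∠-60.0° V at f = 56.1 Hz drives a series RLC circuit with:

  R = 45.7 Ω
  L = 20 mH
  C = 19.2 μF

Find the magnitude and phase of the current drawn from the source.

Step 1 — Angular frequency: ω = 2π·f = 2π·56.1 = 352.5 rad/s.
Step 2 — Component impedances:
  R: Z = R = 45.7 Ω
  L: Z = jωL = j·352.5·0.02 = 0 + j7.05 Ω
  C: Z = 1/(jωC) = -j/(ω·C) = 0 - j147.8 Ω
Step 3 — Series combination: Z_total = R + L + C = 45.7 - j140.7 Ω = 147.9∠-72.0° Ω.
Step 4 — Source phasor: V = 86.6∠-60.0° V = 43.3 - j75 V.
Step 5 — Ohm's law: I = V / Z_total = (43.3 - j75) / (45.7 - j140.7) = 0.5725 + j0.1218 A.
Step 6 — Convert to polar: |I| = 0.5854 A, ∠I = 12.0°.

I = 0.5854∠12.0° A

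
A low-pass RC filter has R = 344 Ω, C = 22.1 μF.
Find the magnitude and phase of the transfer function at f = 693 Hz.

Step 1 — Angular frequency: ω = 2π·693 = 4354 rad/s.
Step 2 — Transfer function: H(jω) = 1/(1 + jωRC).
Step 3 — Denominator: 1 + jωRC = 1 + j·4354·344·2.21e-05 = 1 + j33.1.
Step 4 — H = 0.0009118 - j0.03018.
Step 5 — Magnitude: |H| = 0.0302 (-30.4 dB); phase: φ = -88.3°.

|H| = 0.0302 (-30.4 dB), φ = -88.3°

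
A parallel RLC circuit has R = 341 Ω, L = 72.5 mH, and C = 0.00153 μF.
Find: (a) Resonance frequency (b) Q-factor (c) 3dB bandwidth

Step 1 — Resonance: ω₀ = 1/√(LC) = 1/√(0.0725·1.53e-09) = 9.495e+04 rad/s.
Step 2 — f₀ = ω₀/(2π) = 1.511e+04 Hz.
Step 3 — Parallel Q: Q = R/(ω₀L) = 341/(9.495e+04·0.0725) = 0.04954.
Step 4 — Bandwidth: Δω = ω₀/Q = 1.917e+06 rad/s; BW = Δω/(2π) = 3.051e+05 Hz.

(a) f₀ = 1.511e+04 Hz  (b) Q = 0.04954  (c) BW = 3.051e+05 Hz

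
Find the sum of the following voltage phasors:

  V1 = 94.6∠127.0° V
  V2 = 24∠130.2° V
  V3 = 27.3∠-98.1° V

Step 1 — Convert each phasor to rectangular form:
  V1 = 94.6·(cos(127.0°) + j·sin(127.0°)) = -56.93 + j75.55 V
  V2 = 24·(cos(130.2°) + j·sin(130.2°)) = -15.49 + j18.33 V
  V3 = 27.3·(cos(-98.1°) + j·sin(-98.1°)) = -3.847 - j27.03 V
Step 2 — Sum components: V_total = -76.27 + j66.85 V.
Step 3 — Convert to polar: |V_total| = 101.4 V, ∠V_total = 138.8°.

V_total = 101.4∠138.8° V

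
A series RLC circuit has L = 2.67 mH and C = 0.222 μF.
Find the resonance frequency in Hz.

Step 1 — Resonance condition Im(Z)=0 gives ω₀ = 1/√(LC).
Step 2 — ω₀ = 1/√(0.00267·2.22e-07) = 4.107e+04 rad/s.
Step 3 — f₀ = ω₀/(2π) = 6537 Hz.

f₀ = 6537 Hz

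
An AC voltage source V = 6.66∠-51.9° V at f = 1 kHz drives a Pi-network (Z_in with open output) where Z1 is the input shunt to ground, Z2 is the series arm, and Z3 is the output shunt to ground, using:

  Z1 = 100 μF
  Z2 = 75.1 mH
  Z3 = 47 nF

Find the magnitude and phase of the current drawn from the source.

Step 1 — Angular frequency: ω = 2π·f = 2π·1000 = 6283 rad/s.
Step 2 — Component impedances:
  Z1: Z = 1/(jωC) = -j/(ω·C) = 0 - j1.592 Ω
  Z2: Z = jωL = j·6283·0.0751 = 0 + j471.9 Ω
  Z3: Z = 1/(jωC) = -j/(ω·C) = 0 - j3386 Ω
Step 3 — With open output, the series arm Z2 and the output shunt Z3 appear in series to ground: Z2 + Z3 = 0 - j2914 Ω.
Step 4 — Parallel with input shunt Z1: Z_in = Z1 || (Z2 + Z3) = 0 - j1.591 Ω = 1.591∠-90.0° Ω.
Step 5 — Source phasor: V = 6.66∠-51.9° V = 4.109 - j5.241 V.
Step 6 — Ohm's law: I = V / Z_total = (4.109 - j5.241) / (0 - j1.591) = 3.295 + j2.583 A.
Step 7 — Convert to polar: |I| = 4.187 A, ∠I = 38.1°.

I = 4.187∠38.1° A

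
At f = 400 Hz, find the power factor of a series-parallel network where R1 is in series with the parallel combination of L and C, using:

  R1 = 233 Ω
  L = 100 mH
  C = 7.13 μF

Step 1 — Angular frequency: ω = 2π·f = 2π·400 = 2513 rad/s.
Step 2 — Component impedances:
  R1: Z = R = 233 Ω
  L: Z = jωL = j·2513·0.1 = 0 + j251.3 Ω
  C: Z = 1/(jωC) = -j/(ω·C) = 0 - j55.8 Ω
Step 3 — Parallel branch: L || C = 1/(1/L + 1/C) = 0 - j71.73 Ω.
Step 4 — Series with R1: Z_total = R1 + (L || C) = 233 - j71.73 Ω = 243.8∠-17.1° Ω.
Step 5 — Power factor: PF = cos(φ) = Re(Z)/|Z| = 233/243.8 = 0.9557.
Step 6 — Type: Im(Z) = -71.73 ⇒ leading (phase φ = -17.1°).

PF = 0.9557 (leading, φ = -17.1°)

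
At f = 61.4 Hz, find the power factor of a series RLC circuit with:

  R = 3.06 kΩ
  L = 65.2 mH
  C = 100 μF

Step 1 — Angular frequency: ω = 2π·f = 2π·61.4 = 385.8 rad/s.
Step 2 — Component impedances:
  R: Z = R = 3060 Ω
  L: Z = jωL = j·385.8·0.0652 = 0 + j25.15 Ω
  C: Z = 1/(jωC) = -j/(ω·C) = 0 - j25.92 Ω
Step 3 — Series combination: Z_total = R + L + C = 3060 - j0.7677 Ω = 3060∠-0.0° Ω.
Step 4 — Power factor: PF = cos(φ) = Re(Z)/|Z| = 3060/3060 = 1.
Step 5 — Type: Im(Z) = -0.7677 ⇒ leading (phase φ = -0.0°).

PF = 1 (leading, φ = -0.0°)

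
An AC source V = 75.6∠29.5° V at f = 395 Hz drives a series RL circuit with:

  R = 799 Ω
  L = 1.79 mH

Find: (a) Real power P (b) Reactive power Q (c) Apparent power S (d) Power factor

Step 1 — Angular frequency: ω = 2π·f = 2π·395 = 2482 rad/s.
Step 2 — Component impedances:
  R: Z = R = 799 Ω
  L: Z = jωL = j·2482·0.00179 = 0 + j4.443 Ω
Step 3 — Series combination: Z_total = R + L = 799 + j4.443 Ω = 799∠0.3° Ω.
Step 4 — Source phasor: V = 75.6∠29.5° V = 65.8 + j37.23 V.
Step 5 — Current: I = V / Z = 0.08261 + j0.04613 A = 0.09462∠29.2° A.
Step 6 — Complex power: S = V·I* = 7.153 + j0.03977 VA.
Step 7 — Real power: P = Re(S) = 7.153 W.
Step 8 — Reactive power: Q = Im(S) = 0.03977 VAR.
Step 9 — Apparent power: |S| = 7.153 VA.
Step 10 — Power factor: PF = P/|S| = 1 (lagging).

(a) P = 7.153 W  (b) Q = 0.03977 VAR  (c) S = 7.153 VA  (d) PF = 1 (lagging)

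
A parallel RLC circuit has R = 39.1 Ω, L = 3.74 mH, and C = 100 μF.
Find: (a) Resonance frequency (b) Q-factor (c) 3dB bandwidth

Step 1 — Resonance: ω₀ = 1/√(LC) = 1/√(0.00374·0.0001) = 1635 rad/s.
Step 2 — f₀ = ω₀/(2π) = 260.2 Hz.
Step 3 — Parallel Q: Q = R/(ω₀L) = 39.1/(1635·0.00374) = 6.394.
Step 4 — Bandwidth: Δω = ω₀/Q = 255.8 rad/s; BW = Δω/(2π) = 40.7 Hz.

(a) f₀ = 260.2 Hz  (b) Q = 6.394  (c) BW = 40.7 Hz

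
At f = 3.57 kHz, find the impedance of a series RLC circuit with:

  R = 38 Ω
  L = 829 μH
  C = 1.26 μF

Step 1 — Angular frequency: ω = 2π·f = 2π·3570 = 2.243e+04 rad/s.
Step 2 — Component impedances:
  R: Z = R = 38 Ω
  L: Z = jωL = j·2.243e+04·0.000829 = 0 + j18.6 Ω
  C: Z = 1/(jωC) = -j/(ω·C) = 0 - j35.38 Ω
Step 3 — Series combination: Z_total = R + L + C = 38 - j16.79 Ω = 41.54∠-23.8° Ω.

Z = 38 - j16.79 Ω = 41.54∠-23.8° Ω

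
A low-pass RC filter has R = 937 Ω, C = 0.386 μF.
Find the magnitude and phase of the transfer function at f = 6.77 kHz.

Step 1 — Angular frequency: ω = 2π·6770 = 4.254e+04 rad/s.
Step 2 — Transfer function: H(jω) = 1/(1 + jωRC).
Step 3 — Denominator: 1 + jωRC = 1 + j·4.254e+04·937·3.86e-07 = 1 + j15.38.
Step 4 — H = 0.004207 - j0.06473.
Step 5 — Magnitude: |H| = 0.06486 (-23.8 dB); phase: φ = -86.3°.

|H| = 0.06486 (-23.8 dB), φ = -86.3°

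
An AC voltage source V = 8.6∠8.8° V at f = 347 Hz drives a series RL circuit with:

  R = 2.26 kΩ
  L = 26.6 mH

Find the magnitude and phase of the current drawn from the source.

Step 1 — Angular frequency: ω = 2π·f = 2π·347 = 2180 rad/s.
Step 2 — Component impedances:
  R: Z = R = 2260 Ω
  L: Z = jωL = j·2180·0.0266 = 0 + j58 Ω
Step 3 — Series combination: Z_total = R + L = 2260 + j58 Ω = 2261∠1.5° Ω.
Step 4 — Source phasor: V = 8.6∠8.8° V = 8.499 + j1.316 V.
Step 5 — Ohm's law: I = V / Z_total = (8.499 + j1.316) / (2260 + j58) = 0.003773 + j0.0004853 A.
Step 6 — Convert to polar: |I| = 0.003804 A, ∠I = 7.3°.

I = 0.003804∠7.3° A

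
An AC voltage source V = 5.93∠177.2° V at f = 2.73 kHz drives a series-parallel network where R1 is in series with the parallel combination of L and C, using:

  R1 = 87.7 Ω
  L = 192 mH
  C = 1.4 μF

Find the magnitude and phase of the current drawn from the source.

Step 1 — Angular frequency: ω = 2π·f = 2π·2730 = 1.715e+04 rad/s.
Step 2 — Component impedances:
  R1: Z = R = 87.7 Ω
  L: Z = jωL = j·1.715e+04·0.192 = 0 + j3293 Ω
  C: Z = 1/(jωC) = -j/(ω·C) = 0 - j41.64 Ω
Step 3 — Parallel branch: L || C = 1/(1/L + 1/C) = 0 - j42.18 Ω.
Step 4 — Series with R1: Z_total = R1 + (L || C) = 87.7 - j42.18 Ω = 97.31∠-25.7° Ω.
Step 5 — Source phasor: V = 5.93∠177.2° V = -5.923 + j0.2897 V.
Step 6 — Ohm's law: I = V / Z_total = (-5.923 + j0.2897) / (87.7 - j42.18) = -0.05614 - j0.0237 A.
Step 7 — Convert to polar: |I| = 0.06094 A, ∠I = -157.1°.

I = 0.06094∠-157.1° A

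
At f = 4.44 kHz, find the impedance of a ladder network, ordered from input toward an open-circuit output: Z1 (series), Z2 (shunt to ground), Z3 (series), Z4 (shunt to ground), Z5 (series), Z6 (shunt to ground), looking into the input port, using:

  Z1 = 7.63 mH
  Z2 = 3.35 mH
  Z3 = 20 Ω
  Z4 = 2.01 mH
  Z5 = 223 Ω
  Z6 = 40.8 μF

Step 1 — Angular frequency: ω = 2π·f = 2π·4440 = 2.79e+04 rad/s.
Step 2 — Component impedances:
  Z1: Z = jωL = j·2.79e+04·0.00763 = 0 + j212.9 Ω
  Z2: Z = jωL = j·2.79e+04·0.00335 = 0 + j93.46 Ω
  Z3: Z = R = 20 Ω
  Z4: Z = jωL = j·2.79e+04·0.00201 = 0 + j56.07 Ω
  Z5: Z = R = 223 Ω
  Z6: Z = 1/(jωC) = -j/(ω·C) = 0 - j0.8786 Ω
Step 3 — Ladder network (open output): work backward from the far end, alternating series and parallel combinations. Z_in = 12.92 + j249.5 Ω = 249.9∠87.0° Ω.

Z = 12.92 + j249.5 Ω = 249.9∠87.0° Ω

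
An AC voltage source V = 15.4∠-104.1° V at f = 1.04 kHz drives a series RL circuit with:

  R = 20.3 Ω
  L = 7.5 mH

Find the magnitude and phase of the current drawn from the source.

Step 1 — Angular frequency: ω = 2π·f = 2π·1040 = 6535 rad/s.
Step 2 — Component impedances:
  R: Z = R = 20.3 Ω
  L: Z = jωL = j·6535·0.0075 = 0 + j49.01 Ω
Step 3 — Series combination: Z_total = R + L = 20.3 + j49.01 Ω = 53.05∠67.5° Ω.
Step 4 — Source phasor: V = 15.4∠-104.1° V = -3.752 - j14.94 V.
Step 5 — Ohm's law: I = V / Z_total = (-3.752 - j14.94) / (20.3 + j49.01) = -0.2872 - j0.04241 A.
Step 6 — Convert to polar: |I| = 0.2903 A, ∠I = -171.6°.

I = 0.2903∠-171.6° A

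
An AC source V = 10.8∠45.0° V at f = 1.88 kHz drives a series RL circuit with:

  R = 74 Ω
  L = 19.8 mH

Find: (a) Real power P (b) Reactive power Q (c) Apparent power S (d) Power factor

Step 1 — Angular frequency: ω = 2π·f = 2π·1880 = 1.181e+04 rad/s.
Step 2 — Component impedances:
  R: Z = R = 74 Ω
  L: Z = jωL = j·1.181e+04·0.0198 = 0 + j233.9 Ω
Step 3 — Series combination: Z_total = R + L = 74 + j233.9 Ω = 245.3∠72.4° Ω.
Step 4 — Source phasor: V = 10.8∠45.0° V = 7.637 + j7.637 V.
Step 5 — Current: I = V / Z = 0.03907 - j0.02029 A = 0.04403∠-27.4° A.
Step 6 — Complex power: S = V·I* = 0.1434 + j0.4533 VA.
Step 7 — Real power: P = Re(S) = 0.1434 W.
Step 8 — Reactive power: Q = Im(S) = 0.4533 VAR.
Step 9 — Apparent power: |S| = 0.4755 VA.
Step 10 — Power factor: PF = P/|S| = 0.3017 (lagging).

(a) P = 0.1434 W  (b) Q = 0.4533 VAR  (c) S = 0.4755 VA  (d) PF = 0.3017 (lagging)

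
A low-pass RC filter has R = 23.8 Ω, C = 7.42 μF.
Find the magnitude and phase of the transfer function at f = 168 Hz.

Step 1 — Angular frequency: ω = 2π·168 = 1056 rad/s.
Step 2 — Transfer function: H(jω) = 1/(1 + jωRC).
Step 3 — Denominator: 1 + jωRC = 1 + j·1056·23.8·7.42e-06 = 1 + j0.1864.
Step 4 — H = 0.9664 - j0.1802.
Step 5 — Magnitude: |H| = 0.9831 (-0.1 dB); phase: φ = -10.6°.

|H| = 0.9831 (-0.1 dB), φ = -10.6°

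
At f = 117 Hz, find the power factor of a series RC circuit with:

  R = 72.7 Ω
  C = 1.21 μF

Step 1 — Angular frequency: ω = 2π·f = 2π·117 = 735.1 rad/s.
Step 2 — Component impedances:
  R: Z = R = 72.7 Ω
  C: Z = 1/(jωC) = -j/(ω·C) = 0 - j1124 Ω
Step 3 — Series combination: Z_total = R + C = 72.7 - j1124 Ω = 1127∠-86.3° Ω.
Step 4 — Power factor: PF = cos(φ) = Re(Z)/|Z| = 72.7/1126.6 = 0.06453.
Step 5 — Type: Im(Z) = -1124 ⇒ leading (phase φ = -86.3°).

PF = 0.06453 (leading, φ = -86.3°)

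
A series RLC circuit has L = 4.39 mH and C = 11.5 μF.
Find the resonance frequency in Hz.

Step 1 — Resonance condition Im(Z)=0 gives ω₀ = 1/√(LC).
Step 2 — ω₀ = 1/√(0.00439·1.15e-05) = 4451 rad/s.
Step 3 — f₀ = ω₀/(2π) = 708.3 Hz.

f₀ = 708.3 Hz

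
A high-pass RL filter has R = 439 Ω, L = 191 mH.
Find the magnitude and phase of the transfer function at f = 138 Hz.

Step 1 — Angular frequency: ω = 2π·138 = 867.1 rad/s.
Step 2 — Transfer function: H(jω) = jωL/(R + jωL).
Step 3 — Numerator jωL = j·165.6; denominator R + jωL = 439 + j165.6.
Step 4 — H = 0.1246 + j0.3302.
Step 5 — Magnitude: |H| = 0.353 (-9.0 dB); phase: φ = 69.3°.

|H| = 0.353 (-9.0 dB), φ = 69.3°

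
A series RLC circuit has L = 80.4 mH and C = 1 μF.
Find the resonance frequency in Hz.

Step 1 — Resonance condition Im(Z)=0 gives ω₀ = 1/√(LC).
Step 2 — ω₀ = 1/√(0.0804·1e-06) = 3527 rad/s.
Step 3 — f₀ = ω₀/(2π) = 561.3 Hz.

f₀ = 561.3 Hz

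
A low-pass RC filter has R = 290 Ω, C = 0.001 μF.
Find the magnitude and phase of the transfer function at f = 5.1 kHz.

Step 1 — Angular frequency: ω = 2π·5100 = 3.204e+04 rad/s.
Step 2 — Transfer function: H(jω) = 1/(1 + jωRC).
Step 3 — Denominator: 1 + jωRC = 1 + j·3.204e+04·290·1e-09 = 1 + j0.009293.
Step 4 — H = 0.9999 - j0.009292.
Step 5 — Magnitude: |H| = 1 (-0.0 dB); phase: φ = -0.5°.

|H| = 1 (-0.0 dB), φ = -0.5°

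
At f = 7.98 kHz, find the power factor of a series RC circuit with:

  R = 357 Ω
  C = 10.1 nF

Step 1 — Angular frequency: ω = 2π·f = 2π·7980 = 5.014e+04 rad/s.
Step 2 — Component impedances:
  R: Z = R = 357 Ω
  C: Z = 1/(jωC) = -j/(ω·C) = 0 - j1975 Ω
Step 3 — Series combination: Z_total = R + C = 357 - j1975 Ω = 2007∠-79.8° Ω.
Step 4 — Power factor: PF = cos(φ) = Re(Z)/|Z| = 357/2007 = 0.1779.
Step 5 — Type: Im(Z) = -1975 ⇒ leading (phase φ = -79.8°).

PF = 0.1779 (leading, φ = -79.8°)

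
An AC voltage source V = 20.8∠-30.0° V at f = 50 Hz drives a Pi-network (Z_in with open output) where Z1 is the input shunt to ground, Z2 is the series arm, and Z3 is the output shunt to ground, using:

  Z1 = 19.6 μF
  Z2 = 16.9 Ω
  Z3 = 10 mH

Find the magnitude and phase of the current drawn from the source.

Step 1 — Angular frequency: ω = 2π·f = 2π·50 = 314.2 rad/s.
Step 2 — Component impedances:
  Z1: Z = 1/(jωC) = -j/(ω·C) = 0 - j162.4 Ω
  Z2: Z = R = 16.9 Ω
  Z3: Z = jωL = j·314.2·0.01 = 0 + j3.142 Ω
Step 3 — With open output, the series arm Z2 and the output shunt Z3 appear in series to ground: Z2 + Z3 = 16.9 + j3.142 Ω.
Step 4 — Parallel with input shunt Z1: Z_in = Z1 || (Z2 + Z3) = 17.38 + j1.36 Ω = 17.43∠4.5° Ω.
Step 5 — Source phasor: V = 20.8∠-30.0° V = 18.01 - j10.4 V.
Step 6 — Ohm's law: I = V / Z_total = (18.01 - j10.4) / (17.38 + j1.36) = 0.9837 - j0.6754 A.
Step 7 — Convert to polar: |I| = 1.193 A, ∠I = -34.5°.

I = 1.193∠-34.5° A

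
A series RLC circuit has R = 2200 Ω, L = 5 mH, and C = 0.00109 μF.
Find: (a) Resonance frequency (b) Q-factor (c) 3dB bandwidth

Step 1 — Resonance condition Im(Z)=0 gives ω₀ = 1/√(LC).
Step 2 — ω₀ = 1/√(0.005·1.09e-09) = 4.284e+05 rad/s.
Step 3 — f₀ = ω₀/(2π) = 6.817e+04 Hz.
Step 4 — Series Q: Q = ω₀L/R = 4.284e+05·0.005/2200 = 0.9735.
Step 5 — 3dB bandwidth: Δω = ω₀/Q = 4.4e+05 rad/s; BW = Δω/(2π) = 7.003e+04 Hz.

(a) f₀ = 6.817e+04 Hz  (b) Q = 0.9735  (c) BW = 7.003e+04 Hz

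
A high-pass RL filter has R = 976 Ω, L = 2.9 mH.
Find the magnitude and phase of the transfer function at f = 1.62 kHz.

Step 1 — Angular frequency: ω = 2π·1620 = 1.018e+04 rad/s.
Step 2 — Transfer function: H(jω) = jωL/(R + jωL).
Step 3 — Numerator jωL = j·29.52; denominator R + jωL = 976 + j29.52.
Step 4 — H = 0.0009139 + j0.03022.
Step 5 — Magnitude: |H| = 0.03023 (-30.4 dB); phase: φ = 88.3°.

|H| = 0.03023 (-30.4 dB), φ = 88.3°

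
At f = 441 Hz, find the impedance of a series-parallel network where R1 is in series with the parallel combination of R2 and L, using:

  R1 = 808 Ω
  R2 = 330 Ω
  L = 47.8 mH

Step 1 — Angular frequency: ω = 2π·f = 2π·441 = 2771 rad/s.
Step 2 — Component impedances:
  R1: Z = R = 808 Ω
  R2: Z = R = 330 Ω
  L: Z = jωL = j·2771·0.0478 = 0 + j132.4 Ω
Step 3 — Parallel branch: R2 || L = 1/(1/R2 + 1/L) = 45.78 + j114.1 Ω.
Step 4 — Series with R1: Z_total = R1 + (R2 || L) = 853.8 + j114.1 Ω = 861.4∠7.6° Ω.

Z = 853.8 + j114.1 Ω = 861.4∠7.6° Ω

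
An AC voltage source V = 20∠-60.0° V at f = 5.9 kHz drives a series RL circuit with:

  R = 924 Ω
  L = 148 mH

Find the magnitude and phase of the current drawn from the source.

Step 1 — Angular frequency: ω = 2π·f = 2π·5900 = 3.707e+04 rad/s.
Step 2 — Component impedances:
  R: Z = R = 924 Ω
  L: Z = jωL = j·3.707e+04·0.148 = 0 + j5486 Ω
Step 3 — Series combination: Z_total = R + L = 924 + j5486 Ω = 5564∠80.4° Ω.
Step 4 — Source phasor: V = 20∠-60.0° V = 10 - j17.32 V.
Step 5 — Ohm's law: I = V / Z_total = (10 - j17.32) / (924 + j5486) = -0.002771 - j0.002289 A.
Step 6 — Convert to polar: |I| = 0.003595 A, ∠I = -140.4°.

I = 0.003595∠-140.4° A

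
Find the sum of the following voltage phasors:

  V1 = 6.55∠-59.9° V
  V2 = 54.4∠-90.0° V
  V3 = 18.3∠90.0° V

Step 1 — Convert each phasor to rectangular form:
  V1 = 6.55·(cos(-59.9°) + j·sin(-59.9°)) = 3.285 - j5.667 V
  V2 = 54.4·(cos(-90.0°) + j·sin(-90.0°)) = 0 - j54.4 V
  V3 = 18.3·(cos(90.0°) + j·sin(90.0°)) = 0 + j18.3 V
Step 2 — Sum components: V_total = 3.285 - j41.77 V.
Step 3 — Convert to polar: |V_total| = 41.9 V, ∠V_total = -85.5°.

V_total = 41.9∠-85.5° V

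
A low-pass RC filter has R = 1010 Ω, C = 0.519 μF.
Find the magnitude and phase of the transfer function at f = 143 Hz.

Step 1 — Angular frequency: ω = 2π·143 = 898.5 rad/s.
Step 2 — Transfer function: H(jω) = 1/(1 + jωRC).
Step 3 — Denominator: 1 + jωRC = 1 + j·898.5·1010·5.19e-07 = 1 + j0.471.
Step 4 — H = 0.8184 - j0.3855.
Step 5 — Magnitude: |H| = 0.9047 (-0.9 dB); phase: φ = -25.2°.

|H| = 0.9047 (-0.9 dB), φ = -25.2°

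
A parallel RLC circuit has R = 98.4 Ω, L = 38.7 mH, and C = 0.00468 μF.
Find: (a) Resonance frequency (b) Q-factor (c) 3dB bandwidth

Step 1 — Resonance: ω₀ = 1/√(LC) = 1/√(0.0387·4.68e-09) = 7.431e+04 rad/s.
Step 2 — f₀ = ω₀/(2π) = 1.183e+04 Hz.
Step 3 — Parallel Q: Q = R/(ω₀L) = 98.4/(7.431e+04·0.0387) = 0.03422.
Step 4 — Bandwidth: Δω = ω₀/Q = 2.171e+06 rad/s; BW = Δω/(2π) = 3.456e+05 Hz.

(a) f₀ = 1.183e+04 Hz  (b) Q = 0.03422  (c) BW = 3.456e+05 Hz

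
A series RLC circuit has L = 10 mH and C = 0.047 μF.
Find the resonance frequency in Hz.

Step 1 — Resonance condition Im(Z)=0 gives ω₀ = 1/√(LC).
Step 2 — ω₀ = 1/√(0.01·4.7e-08) = 4.613e+04 rad/s.
Step 3 — f₀ = ω₀/(2π) = 7341 Hz.

f₀ = 7341 Hz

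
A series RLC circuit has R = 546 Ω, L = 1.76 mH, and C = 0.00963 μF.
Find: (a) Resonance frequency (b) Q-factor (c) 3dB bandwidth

Step 1 — Resonance: ω₀ = 1/√(LC) = 1/√(0.00176·9.63e-09) = 2.429e+05 rad/s.
Step 2 — f₀ = ω₀/(2π) = 3.866e+04 Hz.
Step 3 — Series Q: Q = ω₀L/R = 2.429e+05·0.00176/546 = 0.783.
Step 4 — Bandwidth: Δω = ω₀/Q = 3.102e+05 rad/s; BW = Δω/(2π) = 4.937e+04 Hz.

(a) f₀ = 3.866e+04 Hz  (b) Q = 0.783  (c) BW = 4.937e+04 Hz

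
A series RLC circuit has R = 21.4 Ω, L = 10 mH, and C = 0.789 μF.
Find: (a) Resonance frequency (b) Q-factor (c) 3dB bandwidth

Step 1 — Resonance: ω₀ = 1/√(LC) = 1/√(0.01·7.89e-07) = 1.126e+04 rad/s.
Step 2 — f₀ = ω₀/(2π) = 1792 Hz.
Step 3 — Series Q: Q = ω₀L/R = 1.126e+04·0.01/21.4 = 5.261.
Step 4 — Bandwidth: Δω = ω₀/Q = 2140 rad/s; BW = Δω/(2π) = 340.6 Hz.

(a) f₀ = 1792 Hz  (b) Q = 5.261  (c) BW = 340.6 Hz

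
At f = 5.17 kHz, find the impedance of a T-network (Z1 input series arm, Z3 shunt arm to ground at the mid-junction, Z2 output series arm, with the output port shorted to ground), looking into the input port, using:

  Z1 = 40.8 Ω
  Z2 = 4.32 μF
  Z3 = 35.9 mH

Step 1 — Angular frequency: ω = 2π·f = 2π·5170 = 3.248e+04 rad/s.
Step 2 — Component impedances:
  Z1: Z = R = 40.8 Ω
  Z2: Z = 1/(jωC) = -j/(ω·C) = 0 - j7.126 Ω
  Z3: Z = jωL = j·3.248e+04·0.0359 = 0 + j1166 Ω
Step 3 — With the output port shorted to ground, the output series arm Z2 runs from the junction to ground; the shunt arm Z3 also runs from the junction to ground. They appear in parallel: Z3 || Z2 = 0 - j7.17 Ω.
Step 4 — Series with input arm Z1: Z_in = Z1 + (Z3 || Z2) = 40.8 - j7.17 Ω = 41.43∠-10.0° Ω.

Z = 40.8 - j7.17 Ω = 41.43∠-10.0° Ω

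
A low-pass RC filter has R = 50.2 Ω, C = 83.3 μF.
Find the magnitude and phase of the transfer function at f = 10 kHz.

Step 1 — Angular frequency: ω = 2π·1e+04 = 6.283e+04 rad/s.
Step 2 — Transfer function: H(jω) = 1/(1 + jωRC).
Step 3 — Denominator: 1 + jωRC = 1 + j·6.283e+04·50.2·8.33e-05 = 1 + j262.7.
Step 4 — H = 1.449e-05 - j0.003806.
Step 5 — Magnitude: |H| = 0.003806 (-48.4 dB); phase: φ = -89.8°.

|H| = 0.003806 (-48.4 dB), φ = -89.8°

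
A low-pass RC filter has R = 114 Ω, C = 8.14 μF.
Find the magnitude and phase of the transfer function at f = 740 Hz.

Step 1 — Angular frequency: ω = 2π·740 = 4650 rad/s.
Step 2 — Transfer function: H(jω) = 1/(1 + jωRC).
Step 3 — Denominator: 1 + jωRC = 1 + j·4650·114·8.14e-06 = 1 + j4.315.
Step 4 — H = 0.05098 - j0.22.
Step 5 — Magnitude: |H| = 0.2258 (-12.9 dB); phase: φ = -77.0°.

|H| = 0.2258 (-12.9 dB), φ = -77.0°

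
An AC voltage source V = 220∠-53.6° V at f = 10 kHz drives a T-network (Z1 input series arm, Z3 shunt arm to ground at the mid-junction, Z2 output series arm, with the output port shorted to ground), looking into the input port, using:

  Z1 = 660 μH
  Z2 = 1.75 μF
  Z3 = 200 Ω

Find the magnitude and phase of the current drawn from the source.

Step 1 — Angular frequency: ω = 2π·f = 2π·1e+04 = 6.283e+04 rad/s.
Step 2 — Component impedances:
  Z1: Z = jωL = j·6.283e+04·0.00066 = 0 + j41.47 Ω
  Z2: Z = 1/(jωC) = -j/(ω·C) = 0 - j9.095 Ω
  Z3: Z = R = 200 Ω
Step 3 — With the output port shorted to ground, the output series arm Z2 runs from the junction to ground; the shunt arm Z3 also runs from the junction to ground. They appear in parallel: Z3 || Z2 = 0.4127 - j9.076 Ω.
Step 4 — Series with input arm Z1: Z_in = Z1 + (Z3 || Z2) = 0.4127 + j32.39 Ω = 32.4∠89.3° Ω.
Step 5 — Source phasor: V = 220∠-53.6° V = 130.6 - j177.1 V.
Step 6 — Ohm's law: I = V / Z_total = (130.6 - j177.1) / (0.4127 + j32.39) = -5.414 - j4.099 A.
Step 7 — Convert to polar: |I| = 6.791 A, ∠I = -142.9°.

I = 6.791∠-142.9° A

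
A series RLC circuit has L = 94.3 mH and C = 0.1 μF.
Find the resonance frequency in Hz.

Step 1 — Resonance condition Im(Z)=0 gives ω₀ = 1/√(LC).
Step 2 — ω₀ = 1/√(0.0943·1e-07) = 1.03e+04 rad/s.
Step 3 — f₀ = ω₀/(2π) = 1639 Hz.

f₀ = 1639 Hz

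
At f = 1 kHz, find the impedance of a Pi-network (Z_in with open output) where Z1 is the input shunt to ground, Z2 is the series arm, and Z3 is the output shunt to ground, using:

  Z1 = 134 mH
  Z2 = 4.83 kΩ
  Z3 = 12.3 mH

Step 1 — Angular frequency: ω = 2π·f = 2π·1000 = 6283 rad/s.
Step 2 — Component impedances:
  Z1: Z = jωL = j·6283·0.134 = 0 + j841.9 Ω
  Z2: Z = R = 4830 Ω
  Z3: Z = jωL = j·6283·0.0123 = 0 + j77.28 Ω
Step 3 — With open output, the series arm Z2 and the output shunt Z3 appear in series to ground: Z2 + Z3 = 4830 + j77.28 Ω.
Step 4 — Parallel with input shunt Z1: Z_in = Z1 || (Z2 + Z3) = 141.6 + j815 Ω = 827.2∠80.1° Ω.

Z = 141.6 + j815 Ω = 827.2∠80.1° Ω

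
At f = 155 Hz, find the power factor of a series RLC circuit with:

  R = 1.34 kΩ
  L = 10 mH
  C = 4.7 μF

Step 1 — Angular frequency: ω = 2π·f = 2π·155 = 973.9 rad/s.
Step 2 — Component impedances:
  R: Z = R = 1340 Ω
  L: Z = jωL = j·973.9·0.01 = 0 + j9.739 Ω
  C: Z = 1/(jωC) = -j/(ω·C) = 0 - j218.5 Ω
Step 3 — Series combination: Z_total = R + L + C = 1340 - j208.7 Ω = 1356∠-8.9° Ω.
Step 4 — Power factor: PF = cos(φ) = Re(Z)/|Z| = 1340/1356.2 = 0.9881.
Step 5 — Type: Im(Z) = -208.7 ⇒ leading (phase φ = -8.9°).

PF = 0.9881 (leading, φ = -8.9°)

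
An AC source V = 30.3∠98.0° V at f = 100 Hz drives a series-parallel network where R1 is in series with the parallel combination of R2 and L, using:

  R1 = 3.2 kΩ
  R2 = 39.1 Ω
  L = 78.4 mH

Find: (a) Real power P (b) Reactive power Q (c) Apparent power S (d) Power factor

Step 1 — Angular frequency: ω = 2π·f = 2π·100 = 628.3 rad/s.
Step 2 — Component impedances:
  R1: Z = R = 3200 Ω
  R2: Z = R = 39.1 Ω
  L: Z = jωL = j·628.3·0.0784 = 0 + j49.26 Ω
Step 3 — Parallel branch: R2 || L = 1/(1/R2 + 1/L) = 23.99 + j19.04 Ω.
Step 4 — Series with R1: Z_total = R1 + (R2 || L) = 3224 + j19.04 Ω = 3224∠0.3° Ω.
Step 5 — Source phasor: V = 30.3∠98.0° V = -4.217 + j30.01 V.
Step 6 — Current: I = V / Z = -0.001253 + j0.009314 A = 0.009398∠97.7° A.
Step 7 — Complex power: S = V·I* = 0.2848 + j0.001682 VA.
Step 8 — Real power: P = Re(S) = 0.2848 W.
Step 9 — Reactive power: Q = Im(S) = 0.001682 VAR.
Step 10 — Apparent power: |S| = 0.2848 VA.
Step 11 — Power factor: PF = P/|S| = 1 (lagging).

(a) P = 0.2848 W  (b) Q = 0.001682 VAR  (c) S = 0.2848 VA  (d) PF = 1 (lagging)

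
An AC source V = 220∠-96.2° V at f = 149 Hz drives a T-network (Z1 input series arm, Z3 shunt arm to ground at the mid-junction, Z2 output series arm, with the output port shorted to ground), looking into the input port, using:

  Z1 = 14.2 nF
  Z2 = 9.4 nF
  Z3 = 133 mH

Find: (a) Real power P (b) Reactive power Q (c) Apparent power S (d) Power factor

Step 1 — Angular frequency: ω = 2π·f = 2π·149 = 936.2 rad/s.
Step 2 — Component impedances:
  Z1: Z = 1/(jωC) = -j/(ω·C) = 0 - j7.522e+04 Ω
  Z2: Z = 1/(jωC) = -j/(ω·C) = 0 - j1.136e+05 Ω
  Z3: Z = jωL = j·936.2·0.133 = 0 + j124.5 Ω
Step 3 — With the output port shorted to ground, the output series arm Z2 runs from the junction to ground; the shunt arm Z3 also runs from the junction to ground. They appear in parallel: Z3 || Z2 = 0 + j124.7 Ω.
Step 4 — Series with input arm Z1: Z_in = Z1 + (Z3 || Z2) = 0 - j7.51e+04 Ω = 7.51e+04∠-90.0° Ω.
Step 5 — Source phasor: V = 220∠-96.2° V = -23.76 - j218.7 V.
Step 6 — Current: I = V / Z = 0.002912 - j0.0003164 A = 0.00293∠-6.2° A.
Step 7 — Complex power: S = V·I* = 0 - j0.6445 VA.
Step 8 — Real power: P = Re(S) = 0 W.
Step 9 — Reactive power: Q = Im(S) = -0.6445 VAR.
Step 10 — Apparent power: |S| = 0.6445 VA.
Step 11 — Power factor: PF = P/|S| = 0 (leading).

(a) P = 0 W  (b) Q = -0.6445 VAR  (c) S = 0.6445 VA  (d) PF = 0 (leading)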